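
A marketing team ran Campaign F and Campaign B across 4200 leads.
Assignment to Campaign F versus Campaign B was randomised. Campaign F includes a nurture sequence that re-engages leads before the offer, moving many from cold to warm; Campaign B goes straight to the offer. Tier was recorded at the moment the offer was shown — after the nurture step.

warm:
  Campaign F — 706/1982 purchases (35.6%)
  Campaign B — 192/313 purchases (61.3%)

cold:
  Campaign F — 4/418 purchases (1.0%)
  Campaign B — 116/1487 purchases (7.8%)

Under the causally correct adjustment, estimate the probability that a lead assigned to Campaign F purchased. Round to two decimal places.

0.30

Stratifying would compare campaigns among leads the campaigns themselves sorted into engagement tier groups — a form of selection on an intermediate. The unconditioned pooled rates give the total causal effect.
So P(outcome | do(Campaign F)) is just the pooled rate for Campaign F: 710/2400 = 0.296.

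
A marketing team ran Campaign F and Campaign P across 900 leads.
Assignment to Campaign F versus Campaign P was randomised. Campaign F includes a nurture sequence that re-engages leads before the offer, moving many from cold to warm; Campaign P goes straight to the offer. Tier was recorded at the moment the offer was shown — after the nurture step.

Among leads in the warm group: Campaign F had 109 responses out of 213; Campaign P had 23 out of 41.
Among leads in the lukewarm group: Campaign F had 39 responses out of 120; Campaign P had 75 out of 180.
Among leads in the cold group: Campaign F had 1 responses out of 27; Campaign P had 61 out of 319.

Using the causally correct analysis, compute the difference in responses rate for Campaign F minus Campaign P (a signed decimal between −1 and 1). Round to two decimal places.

Stratifying would compare campaigns among leads the campaigns themselves sorted into engagement tier groups — a form of selection on an intermediate. The unconditioned pooled rates give the total causal effect.
The causal difference is the pooled difference: 0.414 − 0.294 = +0.119.

+0.12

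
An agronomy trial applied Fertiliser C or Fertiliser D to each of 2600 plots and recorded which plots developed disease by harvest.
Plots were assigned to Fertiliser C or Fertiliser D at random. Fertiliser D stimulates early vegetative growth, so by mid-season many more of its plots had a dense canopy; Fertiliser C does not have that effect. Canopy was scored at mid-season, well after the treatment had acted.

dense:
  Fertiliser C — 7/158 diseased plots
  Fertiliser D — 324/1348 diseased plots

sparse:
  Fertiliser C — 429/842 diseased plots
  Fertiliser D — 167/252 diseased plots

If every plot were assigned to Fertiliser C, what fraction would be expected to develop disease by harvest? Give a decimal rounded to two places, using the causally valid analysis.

Within every mid-season canopy level Fertiliser C has the lower rate, yet pooled Fertiliser D does — Simpson's reversal.
Mid-season canopy lies on the pathway fertiliser → mid-season canopy → outcome, so adjusting for it blocks the indirect effect. For the total causal effect of fertiliser, use the unadjusted pooled rates.
So P(outcome | do(Fertiliser C)) is just the pooled rate for Fertiliser C: 436/1000 = 0.436.

0.44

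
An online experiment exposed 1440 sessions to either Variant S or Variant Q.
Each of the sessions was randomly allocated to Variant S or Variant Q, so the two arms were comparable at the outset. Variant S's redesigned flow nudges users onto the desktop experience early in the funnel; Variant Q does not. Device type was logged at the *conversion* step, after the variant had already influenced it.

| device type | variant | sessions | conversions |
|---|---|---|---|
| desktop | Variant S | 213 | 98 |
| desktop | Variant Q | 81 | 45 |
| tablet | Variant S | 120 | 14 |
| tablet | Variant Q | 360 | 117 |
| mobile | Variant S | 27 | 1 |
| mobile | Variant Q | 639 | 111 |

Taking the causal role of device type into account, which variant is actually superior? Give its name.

Variant S

Within every device type level Variant Q has the higher rate, yet pooled Variant S does — Simpson's reversal.
Device type is downstream of the variant. One should not condition on a consequence of treatment, so the overall rates are the right comparison.
Pooled: Variant S 31.4% vs Variant Q 25.3%; Variant S is higher overall.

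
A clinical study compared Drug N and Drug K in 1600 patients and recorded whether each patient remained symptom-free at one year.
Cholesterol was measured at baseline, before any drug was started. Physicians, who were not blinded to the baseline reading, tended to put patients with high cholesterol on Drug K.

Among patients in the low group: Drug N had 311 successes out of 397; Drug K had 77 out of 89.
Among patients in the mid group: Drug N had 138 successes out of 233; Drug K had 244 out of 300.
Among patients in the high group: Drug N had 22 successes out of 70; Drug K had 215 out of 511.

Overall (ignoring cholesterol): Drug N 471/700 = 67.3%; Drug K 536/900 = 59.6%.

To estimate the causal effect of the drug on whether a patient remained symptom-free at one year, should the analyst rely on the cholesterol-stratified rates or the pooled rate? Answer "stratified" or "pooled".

stratified

The stratified and pooled comparisons disagree (Drug K wins within each cholesterol; Drug N wins overall), so the answer turns on the causal role of cholesterol.
Cholesterol satisfies the back-door criterion: it is not a descendant of the drug, and it blocks the spurious path from drug to outcome. Adjusting for it (i.e., using the within-cholesterol rates) gives the causal effect.
Within each level — low: 78.3% vs 86.5%; mid: 59.2% vs 81.3%; high: 31.4% vs 42.1% — Drug K is higher every time.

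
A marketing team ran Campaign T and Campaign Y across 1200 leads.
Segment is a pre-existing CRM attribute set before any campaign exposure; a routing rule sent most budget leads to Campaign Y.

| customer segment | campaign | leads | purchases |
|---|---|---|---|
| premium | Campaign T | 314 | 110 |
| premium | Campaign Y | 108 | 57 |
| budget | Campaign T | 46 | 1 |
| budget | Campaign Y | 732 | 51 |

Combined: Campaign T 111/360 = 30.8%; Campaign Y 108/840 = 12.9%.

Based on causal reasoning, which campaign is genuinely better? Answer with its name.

Since customer segment is a pre-existing factor (not a product of the campaign) and it affects the outcome on its own, it is a confounder. The stratified rates, not the pooled rate, identify the causal effect.
Within each level — premium: 35.0% vs 52.8%; budget: 2.2% vs 7.0% — Campaign Y is higher every time.

Campaign Y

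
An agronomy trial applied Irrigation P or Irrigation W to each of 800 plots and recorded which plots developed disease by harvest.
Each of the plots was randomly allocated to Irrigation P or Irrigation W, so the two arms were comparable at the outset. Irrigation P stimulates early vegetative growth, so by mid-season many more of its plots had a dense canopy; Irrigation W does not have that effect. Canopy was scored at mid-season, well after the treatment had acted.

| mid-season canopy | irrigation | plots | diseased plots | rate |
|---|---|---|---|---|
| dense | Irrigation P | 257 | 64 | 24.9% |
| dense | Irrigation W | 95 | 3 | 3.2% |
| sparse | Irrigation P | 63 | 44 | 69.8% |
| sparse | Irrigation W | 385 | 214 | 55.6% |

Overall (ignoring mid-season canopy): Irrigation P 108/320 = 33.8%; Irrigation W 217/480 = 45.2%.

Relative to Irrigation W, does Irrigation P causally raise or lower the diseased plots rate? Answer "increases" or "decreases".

The stratified and pooled comparisons disagree (Irrigation W wins within each mid-season canopy; Irrigation P wins overall), so the answer turns on the causal role of mid-season canopy.
Mid-season canopy is recorded after the irrigation and is itself shifted by it — it sits on the causal path from irrigation to outcome. Conditioning on a mediator would strip out part of the effect we want; the pooled comparison gives the total causal effect.
Pooled: Irrigation P 33.8% vs Irrigation W 45.2%; Irrigation P is lower overall.

decreases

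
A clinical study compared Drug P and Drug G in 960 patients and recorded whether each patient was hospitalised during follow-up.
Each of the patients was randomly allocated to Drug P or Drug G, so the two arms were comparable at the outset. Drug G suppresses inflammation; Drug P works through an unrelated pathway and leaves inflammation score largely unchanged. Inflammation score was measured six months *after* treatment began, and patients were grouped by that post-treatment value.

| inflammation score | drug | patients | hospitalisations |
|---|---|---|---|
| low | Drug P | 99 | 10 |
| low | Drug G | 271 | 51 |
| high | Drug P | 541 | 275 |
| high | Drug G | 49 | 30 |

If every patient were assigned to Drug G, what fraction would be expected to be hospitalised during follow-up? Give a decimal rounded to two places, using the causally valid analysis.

0.25

Stratifying would compare drugs among patients the drugs themselves sorted into inflammation score groups — a form of selection on an intermediate. The unconditioned pooled rates give the total causal effect.
So P(outcome | do(Drug G)) is just the pooled rate for Drug G: 81/320 = 0.253.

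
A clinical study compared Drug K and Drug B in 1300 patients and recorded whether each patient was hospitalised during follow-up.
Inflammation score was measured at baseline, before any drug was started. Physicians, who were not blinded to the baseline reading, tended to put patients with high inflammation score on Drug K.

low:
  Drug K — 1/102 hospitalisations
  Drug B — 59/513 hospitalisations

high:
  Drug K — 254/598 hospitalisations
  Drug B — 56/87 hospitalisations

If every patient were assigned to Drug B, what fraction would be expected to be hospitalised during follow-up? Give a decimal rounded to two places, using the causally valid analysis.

Inflammation score satisfies the back-door criterion: it is not a descendant of the drug, and it blocks the spurious path from drug to outcome. Adjusting for it (i.e., using the within-inflammation score rates) gives the causal effect.
Standardising Drug B to the population inflammation score mix: 0.473·59/513 + 0.527·56/87 = 0.394.

0.39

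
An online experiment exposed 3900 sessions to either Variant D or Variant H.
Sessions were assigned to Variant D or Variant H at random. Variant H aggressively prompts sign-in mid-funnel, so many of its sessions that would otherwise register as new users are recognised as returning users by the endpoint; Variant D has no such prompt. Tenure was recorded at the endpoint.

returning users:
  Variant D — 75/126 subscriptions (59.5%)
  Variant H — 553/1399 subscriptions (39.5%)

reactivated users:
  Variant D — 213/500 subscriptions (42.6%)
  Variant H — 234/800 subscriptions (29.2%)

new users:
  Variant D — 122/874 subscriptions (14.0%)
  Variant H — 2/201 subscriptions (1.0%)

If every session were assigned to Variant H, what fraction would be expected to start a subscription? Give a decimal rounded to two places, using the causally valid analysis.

The user tenure-specific comparison favours Variant D throughout, but the pooled figures favour Variant H. The question is whether to condition on user tenure.
The distribution of user tenure is itself part of what the variant does — it is an intermediate outcome. Holding it fixed would remove that part of the effect; the total effect is the pooled difference.
So P(outcome | do(Variant H)) is just the pooled rate for Variant H: 789/2400 = 0.329.

0.33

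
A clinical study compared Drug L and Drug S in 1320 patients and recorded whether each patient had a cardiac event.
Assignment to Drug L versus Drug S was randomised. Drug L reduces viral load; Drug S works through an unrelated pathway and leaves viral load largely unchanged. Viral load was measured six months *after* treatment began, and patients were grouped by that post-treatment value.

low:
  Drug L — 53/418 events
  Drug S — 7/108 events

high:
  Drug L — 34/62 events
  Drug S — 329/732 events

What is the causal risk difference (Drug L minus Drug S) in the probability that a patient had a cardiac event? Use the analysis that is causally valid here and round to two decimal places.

The stratified and pooled comparisons disagree (Drug S wins within each viral load; Drug L wins overall), so the answer turns on the causal role of viral load.
Viral load here is a post-treatment variable shaped by the drug; conditioning on it would introduce bias rather than remove it. The overall comparison is the causal one.
The causal difference is the pooled difference: 0.181 − 0.400 = -0.219.

-0.22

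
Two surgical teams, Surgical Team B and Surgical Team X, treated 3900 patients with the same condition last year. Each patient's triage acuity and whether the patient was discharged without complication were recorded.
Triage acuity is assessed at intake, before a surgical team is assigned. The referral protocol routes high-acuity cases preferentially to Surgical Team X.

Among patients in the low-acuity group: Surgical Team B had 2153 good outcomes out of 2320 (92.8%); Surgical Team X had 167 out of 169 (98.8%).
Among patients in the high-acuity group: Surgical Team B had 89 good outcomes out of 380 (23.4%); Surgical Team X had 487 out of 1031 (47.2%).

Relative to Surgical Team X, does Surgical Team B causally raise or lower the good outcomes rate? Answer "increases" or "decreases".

decreases

Triage acuity satisfies the back-door criterion: it is not a descendant of the surgical team, and it blocks the spurious path from surgical team to outcome. Adjusting for it (i.e., using the within-triage acuity rates) gives the causal effect.
Within each level — low-acuity: 92.8% vs 98.8%; high-acuity: 23.4% vs 47.2% — Surgical Team X is higher every time.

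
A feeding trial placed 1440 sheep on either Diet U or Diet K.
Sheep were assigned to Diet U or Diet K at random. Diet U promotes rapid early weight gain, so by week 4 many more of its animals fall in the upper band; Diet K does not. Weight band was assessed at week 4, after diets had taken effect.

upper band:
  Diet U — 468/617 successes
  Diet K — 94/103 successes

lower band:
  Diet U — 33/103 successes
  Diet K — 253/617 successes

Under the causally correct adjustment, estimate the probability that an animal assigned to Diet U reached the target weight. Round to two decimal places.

0.70

Within every week-4 weight band level Diet K has the higher rate, yet pooled Diet U does — Simpson's reversal.
Because the diet influences week-4 weight band, week-4 weight band is a post-treatment mediator, not a confounder. Stratifying on it would bias the estimate; the causal effect is the crude pooled difference.
So P(outcome | do(Diet U)) is just the pooled rate for Diet U: 501/720 = 0.696.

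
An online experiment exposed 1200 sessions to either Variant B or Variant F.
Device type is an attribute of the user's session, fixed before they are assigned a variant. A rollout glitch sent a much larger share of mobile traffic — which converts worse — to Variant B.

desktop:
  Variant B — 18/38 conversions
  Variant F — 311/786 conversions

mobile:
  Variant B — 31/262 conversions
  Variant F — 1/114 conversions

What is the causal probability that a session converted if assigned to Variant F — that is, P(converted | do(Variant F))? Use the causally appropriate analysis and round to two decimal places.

0.27

Since device type is a pre-existing factor (not a product of the variant) and it affects the outcome on its own, it is a confounder. The stratified rates, not the pooled rate, identify the causal effect.
Standardising Variant F to the population device type mix: 0.687·311/786 + 0.313·1/114 = 0.274.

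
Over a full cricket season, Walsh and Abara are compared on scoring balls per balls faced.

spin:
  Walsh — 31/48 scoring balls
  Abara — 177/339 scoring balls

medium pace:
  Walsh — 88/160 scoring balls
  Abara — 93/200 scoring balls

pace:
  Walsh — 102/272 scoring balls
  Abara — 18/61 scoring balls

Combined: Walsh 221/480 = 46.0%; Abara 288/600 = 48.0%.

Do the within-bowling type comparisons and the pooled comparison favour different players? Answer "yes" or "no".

yes

Within each bowling type level (spin 64.6% vs 52.2%; medium pace 55.0% vs 46.5%; pace 37.5% vs 29.5%), Walsh has the higher rate every time. Pooled: 46.0% vs 48.0% — Abara has the higher rate overall. The two comparisons disagree.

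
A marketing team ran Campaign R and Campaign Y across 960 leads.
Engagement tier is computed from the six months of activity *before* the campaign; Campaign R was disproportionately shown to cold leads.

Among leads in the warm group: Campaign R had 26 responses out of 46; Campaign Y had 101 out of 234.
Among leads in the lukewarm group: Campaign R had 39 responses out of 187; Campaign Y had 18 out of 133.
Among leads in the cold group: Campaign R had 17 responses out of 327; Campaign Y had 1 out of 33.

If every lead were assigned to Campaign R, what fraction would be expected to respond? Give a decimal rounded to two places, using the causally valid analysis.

0.25

The imbalance in engagement tier arose from how leads were allocated, not from anything the campaign did; and engagement tier independently affects the outcome. The pooled gap is confounded — condition on engagement tier.
Standardising Campaign R to the population engagement tier mix: 0.292·26/46 + 0.333·39/187 + 0.375·17/327 = 0.254.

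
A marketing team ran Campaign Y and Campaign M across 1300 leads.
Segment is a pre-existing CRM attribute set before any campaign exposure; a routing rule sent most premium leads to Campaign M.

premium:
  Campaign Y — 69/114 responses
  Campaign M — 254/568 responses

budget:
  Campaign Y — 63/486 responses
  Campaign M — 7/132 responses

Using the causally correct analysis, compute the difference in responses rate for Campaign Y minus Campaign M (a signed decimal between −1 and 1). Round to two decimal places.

Customer segment is set before the campaign has any effect — it is not caused by the campaign — and it independently drives the outcome. That makes it a confounder, so the causal comparison is within customer segment levels.
Adjusting over the population distribution of customer segment: 0.525·(0.605−0.447) + 0.475·(0.130−0.053) = +0.119.

+0.12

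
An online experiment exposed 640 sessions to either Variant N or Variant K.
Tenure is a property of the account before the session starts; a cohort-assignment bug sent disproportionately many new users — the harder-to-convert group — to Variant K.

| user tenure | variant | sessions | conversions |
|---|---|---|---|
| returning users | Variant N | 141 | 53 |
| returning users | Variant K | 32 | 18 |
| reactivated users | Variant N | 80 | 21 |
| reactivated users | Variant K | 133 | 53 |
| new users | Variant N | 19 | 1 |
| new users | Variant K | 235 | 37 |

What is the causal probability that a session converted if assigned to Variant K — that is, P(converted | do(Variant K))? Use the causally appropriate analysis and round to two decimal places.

The stratified and pooled comparisons disagree (Variant K wins within each user tenure; Variant N wins overall), so the answer turns on the causal role of user tenure.
User tenure satisfies the back-door criterion: it is not a descendant of the variant, and it blocks the spurious path from variant to outcome. Adjusting for it (i.e., using the within-user tenure rates) gives the causal effect.
Standardising Variant K to the population user tenure mix: 0.270·18/32 + 0.333·53/133 + 0.397·37/235 = 0.347.

0.35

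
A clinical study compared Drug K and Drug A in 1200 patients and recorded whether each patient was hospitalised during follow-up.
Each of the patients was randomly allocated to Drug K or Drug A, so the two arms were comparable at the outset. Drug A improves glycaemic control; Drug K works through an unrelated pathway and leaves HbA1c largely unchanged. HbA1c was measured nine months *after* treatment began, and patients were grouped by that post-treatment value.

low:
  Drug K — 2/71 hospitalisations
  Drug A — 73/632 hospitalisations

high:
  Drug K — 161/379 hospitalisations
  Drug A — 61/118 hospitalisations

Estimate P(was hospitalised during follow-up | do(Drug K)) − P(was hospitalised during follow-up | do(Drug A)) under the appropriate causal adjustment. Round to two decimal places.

Stratifying would compare drugs among patients the drugs themselves sorted into HbA1c groups — a form of selection on an intermediate. The unconditioned pooled rates give the total causal effect.
The causal difference is the pooled difference: 0.362 − 0.179 = +0.184.

+0.18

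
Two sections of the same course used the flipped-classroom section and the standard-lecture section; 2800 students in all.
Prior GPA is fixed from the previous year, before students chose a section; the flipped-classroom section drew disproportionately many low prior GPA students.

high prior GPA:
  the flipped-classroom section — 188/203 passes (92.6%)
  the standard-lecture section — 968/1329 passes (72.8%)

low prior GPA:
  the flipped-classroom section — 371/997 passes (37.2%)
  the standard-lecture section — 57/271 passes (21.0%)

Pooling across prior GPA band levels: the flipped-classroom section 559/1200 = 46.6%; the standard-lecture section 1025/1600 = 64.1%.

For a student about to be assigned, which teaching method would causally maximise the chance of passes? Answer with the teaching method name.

The stratified and pooled comparisons disagree (the flipped-classroom section wins within each prior GPA band; the standard-lecture section wins overall), so the answer turns on the causal role of prior GPA band.
Since prior GPA band is a pre-existing factor (not a product of the teaching method) and it affects the outcome on its own, it is a confounder. The stratified rates, not the pooled rate, identify the causal effect.
Within each level — high prior GPA: 92.6% vs 72.8%; low prior GPA: 37.2% vs 21.0% — the flipped-classroom section is higher every time.

the flipped-classroom section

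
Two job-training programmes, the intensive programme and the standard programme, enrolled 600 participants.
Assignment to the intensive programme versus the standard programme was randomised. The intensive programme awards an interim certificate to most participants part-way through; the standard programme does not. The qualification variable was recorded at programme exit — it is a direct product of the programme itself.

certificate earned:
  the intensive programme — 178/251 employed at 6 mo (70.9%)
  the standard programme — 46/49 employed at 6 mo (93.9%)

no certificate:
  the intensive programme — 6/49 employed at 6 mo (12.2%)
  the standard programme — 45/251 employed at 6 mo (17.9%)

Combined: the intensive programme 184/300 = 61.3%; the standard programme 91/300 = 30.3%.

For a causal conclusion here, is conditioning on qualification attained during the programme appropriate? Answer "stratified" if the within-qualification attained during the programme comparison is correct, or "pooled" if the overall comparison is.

pooled

Because the programme influences qualification attained during the programme, qualification attained during the programme is a post-treatment mediator, not a confounder. Stratifying on it would bias the estimate; the causal effect is the crude pooled difference.
Pooled: the intensive programme 61.3% vs the standard programme 30.3%; the intensive programme is higher overall.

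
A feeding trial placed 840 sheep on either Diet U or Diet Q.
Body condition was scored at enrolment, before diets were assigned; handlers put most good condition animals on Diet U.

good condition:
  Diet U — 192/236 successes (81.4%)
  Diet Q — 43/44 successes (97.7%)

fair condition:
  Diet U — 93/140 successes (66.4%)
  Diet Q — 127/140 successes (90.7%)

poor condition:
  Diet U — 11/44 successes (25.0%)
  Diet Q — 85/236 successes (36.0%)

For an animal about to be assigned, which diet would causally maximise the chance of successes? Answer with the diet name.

Diet Q

Starting body condition is set before the diet has any effect — it is not caused by the diet — and it independently drives the outcome. That makes it a confounder, so the causal comparison is within starting body condition levels.
Within each level — good condition: 81.4% vs 97.7%; fair condition: 66.4% vs 90.7%; poor condition: 25.0% vs 36.0% — Diet Q is higher every time.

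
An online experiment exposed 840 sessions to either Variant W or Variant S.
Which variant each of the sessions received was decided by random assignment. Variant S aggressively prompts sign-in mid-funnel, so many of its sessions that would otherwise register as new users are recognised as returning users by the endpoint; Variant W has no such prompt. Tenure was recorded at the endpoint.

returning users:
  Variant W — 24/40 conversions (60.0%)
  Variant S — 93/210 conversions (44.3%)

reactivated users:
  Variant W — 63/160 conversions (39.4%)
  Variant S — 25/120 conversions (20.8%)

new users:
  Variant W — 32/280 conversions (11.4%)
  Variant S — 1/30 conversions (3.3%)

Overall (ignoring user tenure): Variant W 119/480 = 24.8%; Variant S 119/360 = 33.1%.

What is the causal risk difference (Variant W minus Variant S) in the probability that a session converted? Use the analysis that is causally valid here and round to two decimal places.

Within every user tenure level Variant W has the higher rate, yet pooled Variant S does — Simpson's reversal.
Stratifying would compare variants among sessions the variants themselves sorted into user tenure groups — a form of selection on an intermediate. The unconditioned pooled rates give the total causal effect.
The causal difference is the pooled difference: 0.248 − 0.331 = -0.083.

-0.08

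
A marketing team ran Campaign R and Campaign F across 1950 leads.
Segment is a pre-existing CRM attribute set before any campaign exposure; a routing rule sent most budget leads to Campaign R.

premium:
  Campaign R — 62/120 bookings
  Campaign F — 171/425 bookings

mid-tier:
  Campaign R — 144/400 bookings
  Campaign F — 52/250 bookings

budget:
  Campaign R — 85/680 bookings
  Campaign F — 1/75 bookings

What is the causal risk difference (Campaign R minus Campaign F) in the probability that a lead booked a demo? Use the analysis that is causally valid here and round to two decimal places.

+0.13

Since customer segment is a pre-existing factor (not a product of the campaign) and it affects the outcome on its own, it is a confounder. The stratified rates, not the pooled rate, identify the causal effect.
Adjusting over the population distribution of customer segment: 0.279·(0.517−0.402) + 0.333·(0.360−0.208) + 0.387·(0.125−0.013) = +0.126.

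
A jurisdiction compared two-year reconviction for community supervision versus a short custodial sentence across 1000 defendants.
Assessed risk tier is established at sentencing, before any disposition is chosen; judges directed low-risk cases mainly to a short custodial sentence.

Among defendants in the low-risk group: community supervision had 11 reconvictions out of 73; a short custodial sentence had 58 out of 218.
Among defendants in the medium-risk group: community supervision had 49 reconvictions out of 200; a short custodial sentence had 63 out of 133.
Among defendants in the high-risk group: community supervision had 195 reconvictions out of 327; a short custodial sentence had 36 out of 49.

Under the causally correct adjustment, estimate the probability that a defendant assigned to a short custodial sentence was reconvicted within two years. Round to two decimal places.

Assessed risk tier differs across dispositions for reasons unrelated to any effect of the disposition itself, and it separately predicts the outcome — a classic confounder. We must compare within assessed risk tier levels.
Standardising a short custodial sentence to the population assessed risk tier mix: 0.291·58/218 + 0.333·63/133 + 0.376·36/49 = 0.511.

0.51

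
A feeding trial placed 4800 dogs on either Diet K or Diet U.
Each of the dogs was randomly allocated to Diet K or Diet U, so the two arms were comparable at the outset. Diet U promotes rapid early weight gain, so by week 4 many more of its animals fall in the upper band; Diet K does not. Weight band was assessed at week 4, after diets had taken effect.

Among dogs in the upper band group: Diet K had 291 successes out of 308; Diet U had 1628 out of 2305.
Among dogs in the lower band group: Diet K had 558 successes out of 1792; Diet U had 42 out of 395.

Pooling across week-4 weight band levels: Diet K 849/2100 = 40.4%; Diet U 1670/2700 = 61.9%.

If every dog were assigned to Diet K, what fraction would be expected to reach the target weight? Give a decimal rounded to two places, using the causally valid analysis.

0.40

The stratified and pooled comparisons disagree (Diet K wins within each week-4 weight band; Diet U wins overall), so the answer turns on the causal role of week-4 weight band.
Week-4 weight band lies on the pathway diet → week-4 weight band → outcome, so adjusting for it blocks the indirect effect. For the total causal effect of diet, use the unadjusted pooled rates.
So P(outcome | do(Diet K)) is just the pooled rate for Diet K: 849/2100 = 0.404.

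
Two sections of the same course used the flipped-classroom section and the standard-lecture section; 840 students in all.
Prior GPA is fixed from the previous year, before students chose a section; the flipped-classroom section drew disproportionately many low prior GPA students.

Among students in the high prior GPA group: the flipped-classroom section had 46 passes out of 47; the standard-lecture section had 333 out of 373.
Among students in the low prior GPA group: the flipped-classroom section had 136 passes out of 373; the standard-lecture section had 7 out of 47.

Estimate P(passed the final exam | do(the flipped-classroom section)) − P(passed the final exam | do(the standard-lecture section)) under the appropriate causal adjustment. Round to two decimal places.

the flipped-classroom section is higher inside every prior GPA band stratum but the standard-lecture section is higher in aggregate. Whether to stratify depends on how prior GPA band relates to the teaching method.
Prior GPA band is set before the teaching method has any effect — it is not caused by the teaching method — and it independently drives the outcome. That makes it a confounder, so the causal comparison is within prior GPA band levels.
Adjusting over the population distribution of prior GPA band: 0.500·(0.979−0.893) + 0.500·(0.365−0.149) = +0.151.

+0.15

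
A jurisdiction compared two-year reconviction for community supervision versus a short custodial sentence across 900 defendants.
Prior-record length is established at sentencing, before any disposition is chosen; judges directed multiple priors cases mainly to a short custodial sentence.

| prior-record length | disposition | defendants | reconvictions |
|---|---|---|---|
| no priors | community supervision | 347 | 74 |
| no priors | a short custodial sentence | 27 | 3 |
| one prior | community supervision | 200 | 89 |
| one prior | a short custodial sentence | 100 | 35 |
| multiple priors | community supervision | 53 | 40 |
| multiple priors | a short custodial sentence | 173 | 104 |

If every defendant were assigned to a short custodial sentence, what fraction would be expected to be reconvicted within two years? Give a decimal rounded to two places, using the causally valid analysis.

Prior-record length is set before the disposition has any effect — it is not caused by the disposition — and it independently drives the outcome. That makes it a confounder, so the causal comparison is within prior-record length levels.
Standardising a short custodial sentence to the population prior-record length mix: 0.416·3/27 + 0.333·35/100 + 0.251·104/173 = 0.314.

0.31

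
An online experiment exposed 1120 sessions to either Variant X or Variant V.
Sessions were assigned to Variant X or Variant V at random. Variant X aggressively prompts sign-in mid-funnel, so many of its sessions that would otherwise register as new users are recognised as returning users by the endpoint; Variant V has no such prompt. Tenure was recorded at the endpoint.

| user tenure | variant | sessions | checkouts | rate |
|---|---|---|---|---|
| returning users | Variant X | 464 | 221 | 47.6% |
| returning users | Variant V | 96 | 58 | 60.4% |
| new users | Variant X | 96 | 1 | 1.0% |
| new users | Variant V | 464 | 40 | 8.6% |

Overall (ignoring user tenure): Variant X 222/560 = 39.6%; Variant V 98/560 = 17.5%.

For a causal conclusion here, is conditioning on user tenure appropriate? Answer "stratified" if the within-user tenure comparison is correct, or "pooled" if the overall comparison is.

pooled

Within every user tenure level Variant V has the higher rate, yet pooled Variant X does — Simpson's reversal.
User tenure lies on the pathway variant → user tenure → outcome, so adjusting for it blocks the indirect effect. For the total causal effect of variant, use the unadjusted pooled rates.
Pooled: Variant X 39.6% vs Variant V 17.5%; Variant X is higher overall.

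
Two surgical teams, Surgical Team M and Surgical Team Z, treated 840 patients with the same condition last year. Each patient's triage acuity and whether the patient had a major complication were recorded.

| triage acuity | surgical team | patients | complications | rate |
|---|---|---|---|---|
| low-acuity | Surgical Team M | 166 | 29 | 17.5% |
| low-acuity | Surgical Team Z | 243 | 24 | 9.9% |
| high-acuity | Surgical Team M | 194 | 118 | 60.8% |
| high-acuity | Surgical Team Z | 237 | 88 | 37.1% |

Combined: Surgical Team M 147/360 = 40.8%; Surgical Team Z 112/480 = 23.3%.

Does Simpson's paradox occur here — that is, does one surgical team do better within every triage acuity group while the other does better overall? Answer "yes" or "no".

Within each triage acuity level (low-acuity 17.5% vs 9.9%; high-acuity 60.8% vs 37.1%), Surgical Team Z has the lower rate every time. Pooled: 40.8% vs 23.3% — Surgical Team Z has the lower rate overall. They agree.

no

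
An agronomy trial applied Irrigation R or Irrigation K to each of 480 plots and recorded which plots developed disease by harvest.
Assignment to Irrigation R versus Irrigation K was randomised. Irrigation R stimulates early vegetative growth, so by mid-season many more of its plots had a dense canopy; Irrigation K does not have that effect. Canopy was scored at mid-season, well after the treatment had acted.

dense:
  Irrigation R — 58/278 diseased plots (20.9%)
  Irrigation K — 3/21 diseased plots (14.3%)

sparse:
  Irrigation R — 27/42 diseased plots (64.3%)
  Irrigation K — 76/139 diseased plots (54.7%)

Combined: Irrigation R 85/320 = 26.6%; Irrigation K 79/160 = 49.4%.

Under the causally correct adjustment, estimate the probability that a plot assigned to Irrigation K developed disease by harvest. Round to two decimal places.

0.49

Irrigation K is lower inside every mid-season canopy stratum but Irrigation R is lower in aggregate. Whether to stratify depends on how mid-season canopy relates to the irrigation.
Stratifying would compare irrigations among plots the irrigations themselves sorted into mid-season canopy groups — a form of selection on an intermediate. The unconditioned pooled rates give the total causal effect.
So P(outcome | do(Irrigation K)) is just the pooled rate for Irrigation K: 79/160 = 0.494.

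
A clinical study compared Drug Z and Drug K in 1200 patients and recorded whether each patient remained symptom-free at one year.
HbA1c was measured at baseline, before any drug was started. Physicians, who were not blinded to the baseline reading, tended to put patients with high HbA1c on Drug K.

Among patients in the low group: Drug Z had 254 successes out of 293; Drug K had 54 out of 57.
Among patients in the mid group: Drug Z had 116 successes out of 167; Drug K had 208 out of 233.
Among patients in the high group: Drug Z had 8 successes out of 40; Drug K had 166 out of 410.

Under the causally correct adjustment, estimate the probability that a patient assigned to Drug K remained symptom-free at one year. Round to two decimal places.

0.73

Within every HbA1c level Drug K has the higher rate, yet pooled Drug Z does — Simpson's reversal.
Since HbA1c is a pre-existing factor (not a product of the drug) and it affects the outcome on its own, it is a confounder. The stratified rates, not the pooled rate, identify the causal effect.
Standardising Drug K to the population HbA1c mix: 0.292·54/57 + 0.333·208/233 + 0.375·166/410 = 0.726.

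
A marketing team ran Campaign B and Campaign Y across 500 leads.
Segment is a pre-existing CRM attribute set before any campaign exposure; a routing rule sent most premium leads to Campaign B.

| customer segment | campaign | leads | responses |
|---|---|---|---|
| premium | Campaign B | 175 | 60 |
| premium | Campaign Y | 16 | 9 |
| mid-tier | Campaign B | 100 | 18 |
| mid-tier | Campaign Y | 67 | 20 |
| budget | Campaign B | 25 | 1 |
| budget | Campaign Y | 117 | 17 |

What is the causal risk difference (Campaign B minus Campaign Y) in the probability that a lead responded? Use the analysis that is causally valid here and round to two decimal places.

-0.15

The customer segment-specific comparison favours Campaign Y throughout, but the pooled figures favour Campaign B. The question is whether to condition on customer segment.
Customer segment satisfies the back-door criterion: it is not a descendant of the campaign, and it blocks the spurious path from campaign to outcome. Adjusting for it (i.e., using the within-customer segment rates) gives the causal effect.
Adjusting over the population distribution of customer segment: 0.382·(0.343−0.562) + 0.334·(0.180−0.299) + 0.284·(0.040−0.145) = -0.153.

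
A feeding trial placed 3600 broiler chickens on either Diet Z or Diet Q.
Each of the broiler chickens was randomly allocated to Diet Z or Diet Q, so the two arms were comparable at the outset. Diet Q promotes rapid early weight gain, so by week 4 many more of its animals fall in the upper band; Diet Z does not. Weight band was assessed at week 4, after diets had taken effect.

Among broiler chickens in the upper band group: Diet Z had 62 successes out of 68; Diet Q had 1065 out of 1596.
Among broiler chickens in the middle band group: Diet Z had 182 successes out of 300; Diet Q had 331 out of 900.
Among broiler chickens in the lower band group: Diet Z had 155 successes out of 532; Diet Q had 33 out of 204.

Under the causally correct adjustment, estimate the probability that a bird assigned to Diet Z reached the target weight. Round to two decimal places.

0.44

The stratified and pooled comparisons disagree (Diet Z wins within each week-4 weight band; Diet Q wins overall), so the answer turns on the causal role of week-4 weight band.
Stratifying would compare diets among broiler chickens the diets themselves sorted into week-4 weight band groups — a form of selection on an intermediate. The unconditioned pooled rates give the total causal effect.
So P(outcome | do(Diet Z)) is just the pooled rate for Diet Z: 399/900 = 0.443.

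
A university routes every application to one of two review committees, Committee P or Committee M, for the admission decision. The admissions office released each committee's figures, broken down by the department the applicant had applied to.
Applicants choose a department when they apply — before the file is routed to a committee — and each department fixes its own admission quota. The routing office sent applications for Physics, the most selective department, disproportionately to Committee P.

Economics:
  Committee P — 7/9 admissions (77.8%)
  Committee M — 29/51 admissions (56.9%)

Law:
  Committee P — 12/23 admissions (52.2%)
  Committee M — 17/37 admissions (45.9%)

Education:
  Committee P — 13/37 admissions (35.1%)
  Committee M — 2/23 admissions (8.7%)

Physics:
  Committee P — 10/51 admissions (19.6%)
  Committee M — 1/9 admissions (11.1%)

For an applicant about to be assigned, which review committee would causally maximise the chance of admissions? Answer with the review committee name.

Department differs across review committees for reasons unrelated to any effect of the review committee itself, and it separately predicts the outcome — a classic confounder. We must compare within department levels.
Within each level — Economics: 77.8% vs 56.9%; Law: 52.2% vs 45.9%; Education: 35.1% vs 8.7%; Physics: 19.6% vs 11.1% — Committee P is higher every time.

Committee P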